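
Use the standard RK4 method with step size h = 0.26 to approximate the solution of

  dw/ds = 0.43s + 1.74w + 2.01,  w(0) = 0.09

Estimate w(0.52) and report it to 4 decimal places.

RK4: k1 = f(s_n, w_n); k2 = f(s_n + h/2, w_n + (h/2)·k1); k3 = f(s_n + h/2, w_n + (h/2)·k2); k4 = f(s_n + h, w_n + h·k3); w_{n+1} = w_n + (h/6)·(k1 + 2k2 + 2k3 + k4).
s=0.000000, w=0.090000:
  k1 = f(0.000000, 0.090000) = 2.166600
  k2 = f(0.130000, 0.371658) = 2.712585
  k3 = f(0.130000, 0.442636) = 2.836087
  k4 = f(0.260000, 0.827383) = 3.561446
  w ← 0.090000 + (0.26/6)·(k1 + 2k2 + 2k3 + k4) = 0.819100
s=0.260000, w=0.819100:
  k1 = f(0.260000, 0.819100) = 3.547034
  k2 = f(0.390000, 1.280215) = 4.405273
  k3 = f(0.390000, 1.391786) = 4.599407
  k4 = f(0.520000, 2.014946) = 5.739606
  w ← 0.819100 + (0.26/6)·(k1 + 2k2 + 2k3 + k4) = 2.001927
w(0.52) ≈ 2.0019

2.0019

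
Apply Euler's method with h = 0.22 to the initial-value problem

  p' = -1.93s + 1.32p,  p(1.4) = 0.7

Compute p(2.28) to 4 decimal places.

-2.3646

Euler: p_{n+1} = p_n + h·f(s_n, p_n).
s=1.400000, p=0.700000: f=-1.778000 → p ← 0.700000 + 0.22·(-1.778000) = 0.308840
s=1.620000, p=0.308840: f=-2.718931 → p ← 0.308840 + 0.22·(-2.718931) = -0.289325
s=1.840000, p=-0.289325: f=-3.933109 → p ← -0.289325 + 0.22·(-3.933109) = -1.154609
s=2.060000, p=-1.154609: f=-5.499884 → p ← -1.154609 + 0.22·(-5.499884) = -2.364583
p(2.28) ≈ -2.3646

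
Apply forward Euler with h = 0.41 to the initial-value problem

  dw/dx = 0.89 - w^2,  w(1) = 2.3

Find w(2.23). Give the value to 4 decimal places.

Euler: w_{n+1} = w_n + h·f(x_n, w_n).
x=1.000000, w=2.300000: f=-4.400000 → w ← 2.300000 + 0.41·(-4.400000) = 0.496000
x=1.410000, w=0.496000: f=0.643984 → w ← 0.496000 + 0.41·0.643984 = 0.760033
x=1.820000, w=0.760033: f=0.312349 → w ← 0.760033 + 0.41·0.312349 = 0.888097
w(2.23) ≈ 0.8881

0.8881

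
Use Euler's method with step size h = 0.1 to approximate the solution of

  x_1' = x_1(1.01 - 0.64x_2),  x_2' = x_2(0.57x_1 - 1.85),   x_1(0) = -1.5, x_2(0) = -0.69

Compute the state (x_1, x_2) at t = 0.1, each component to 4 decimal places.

-1.7177, -0.5034

Euler on (x_1,x_2): x_1_{n+1} = x_1_n + h·x_1', x_2_{n+1} = x_2_n + h·x_2'.
0.000000: (-1.500000, -0.690000); f=(-2.177400, 1.866450) → (-1.717740, -0.503355)
(x_1(0.1), x_2(0.1)) ≈ (-1.7177, -0.5034)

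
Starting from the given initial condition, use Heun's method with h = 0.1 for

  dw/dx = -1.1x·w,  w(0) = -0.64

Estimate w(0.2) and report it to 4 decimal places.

Heun: k1 = f(x_n, w_n); k2 = f(x_n + h, w_n + h·k1); w_{n+1} = w_n + (h/2)·(k1 + k2).
x=0.000000, w=-0.640000:
  k1 = f(0.000000, -0.640000) = 0.000000
  k2 = f(0.100000, -0.640000) = 0.070400
  w ← -0.640000 + (0.1/2)·(0.000000 + 0.070400) = -0.636480
x=0.100000, w=-0.636480:
  k1 = f(0.100000, -0.636480) = 0.070013
  k2 = f(0.200000, -0.629479) = 0.138485
  w ← -0.636480 + (0.1/2)·(0.070013 + 0.138485) = -0.626055
w(0.2) ≈ -0.6261

-0.6261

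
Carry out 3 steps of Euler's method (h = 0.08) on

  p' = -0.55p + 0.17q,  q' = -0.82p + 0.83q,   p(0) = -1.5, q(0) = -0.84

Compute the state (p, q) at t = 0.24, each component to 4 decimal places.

Euler on (p,q): p_{n+1} = p_n + h·p', q_{n+1} = q_n + h·q'.
0.000000: (-1.500000, -0.840000); f=(0.682200, 0.532800) → (-1.445424, -0.797376)
0.080000: (-1.445424, -0.797376); f=(0.659429, 0.523426) → (-1.392670, -0.755502)
0.160000: (-1.392670, -0.755502); f=(0.637533, 0.514922) → (-1.341667, -0.714308)
(p(0.24), q(0.24)) ≈ (-1.3417, -0.7143)

-1.3417, -0.7143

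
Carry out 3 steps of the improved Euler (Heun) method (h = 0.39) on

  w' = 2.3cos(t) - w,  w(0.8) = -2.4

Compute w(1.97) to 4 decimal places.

Heun: k1 = f(t_n, w_n); k2 = f(t_n + h, w_n + h·k1); w_{n+1} = w_n + (h/2)·(k1 + k2).
t=0.800000, w=-2.400000:
  k1 = f(0.800000, -2.400000) = 4.002425
  k2 = f(1.190000, -0.839054) = 1.693872
  w ← -2.400000 + (0.39/2)·(4.002425 + 1.693872) = -1.289222
t=1.190000, w=-1.289222:
  k1 = f(1.190000, -1.289222) = 2.144040
  k2 = f(1.580000, -0.453047) = 0.431878
  w ← -1.289222 + (0.39/2)·(2.144040 + 0.431878) = -0.786918
t=1.580000, w=-0.786918:
  k1 = f(1.580000, -0.786918) = 0.765750
  k2 = f(1.970000, -0.488276) = -0.405699
  w ← -0.786918 + (0.39/2)·(0.765750 + (-0.405699)) = -0.716708
w(1.97) ≈ -0.7167

-0.7167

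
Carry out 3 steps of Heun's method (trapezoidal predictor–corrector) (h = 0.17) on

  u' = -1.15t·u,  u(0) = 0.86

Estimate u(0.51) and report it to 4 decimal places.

Heun: k1 = f(t_n, u_n); k2 = f(t_n + h, u_n + h·k1); u_{n+1} = u_n + (h/2)·(k1 + k2).
t=0.000000, u=0.860000:
  k1 = f(0.000000, 0.860000) = 0.000000
  k2 = f(0.170000, 0.860000) = -0.168130
  u ← 0.860000 + (0.17/2)·(0.000000 + (-0.168130)) = 0.845709
t=0.170000, u=0.845709:
  k1 = f(0.170000, 0.845709) = -0.165336
  k2 = f(0.340000, 0.817602) = -0.319682
  u ← 0.845709 + (0.17/2)·(-0.165336 + (-0.319682)) = 0.804482
t=0.340000, u=0.804482:
  k1 = f(0.340000, 0.804482) = -0.314553
  k2 = f(0.510000, 0.751008) = -0.440466
  u ← 0.804482 + (0.17/2)·(-0.314553 + (-0.440466)) = 0.740306
u(0.51) ≈ 0.7403

0.7403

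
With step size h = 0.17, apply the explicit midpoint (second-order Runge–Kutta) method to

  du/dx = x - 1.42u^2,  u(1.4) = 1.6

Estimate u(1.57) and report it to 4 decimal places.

Midpoint: k1 = f(x_n, u_n); k2 = f(x_n + h/2, u_n + (h/2)·k1); u_{n+1} = u_n + h·k2.
x=1.400000, u=1.600000:
  k1 = f(1.400000, 1.600000) = -2.235200
  k2 = f(1.485000, 1.410008) = -1.338134
  u ← 1.600000 + 0.17·(-1.338134) = 1.372517
u(1.57) ≈ 1.3725

1.3725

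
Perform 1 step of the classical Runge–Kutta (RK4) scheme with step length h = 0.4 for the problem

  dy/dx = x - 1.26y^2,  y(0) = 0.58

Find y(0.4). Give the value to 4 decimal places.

RK4: k1 = f(x_n, y_n); k2 = f(x_n + h/2, y_n + (h/2)·k1); k3 = f(x_n + h/2, y_n + (h/2)·k2); k4 = f(x_n + h, y_n + h·k3); y_{n+1} = y_n + (h/6)·(k1 + 2k2 + 2k3 + k4).
x=0.000000, y=0.580000:
  k1 = f(0.000000, 0.580000) = -0.423864
  k2 = f(0.200000, 0.495227) = -0.109015
  k3 = f(0.200000, 0.558197) = -0.192596
  k4 = f(0.400000, 0.502962) = 0.081257
  y ← 0.580000 + (0.4/6)·(k1 + 2k2 + 2k3 + k4) = 0.516945
y(0.4) ≈ 0.5169

0.5169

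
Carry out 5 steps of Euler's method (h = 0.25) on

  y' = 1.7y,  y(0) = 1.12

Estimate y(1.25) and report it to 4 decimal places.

6.5810

Euler: y_{n+1} = y_n + h·f(x_n, y_n).
x=0.000000, y=1.120000: f=1.904000 → y ← 1.120000 + 0.25·1.904000 = 1.596000
x=0.250000, y=1.596000: f=2.713200 → y ← 1.596000 + 0.25·2.713200 = 2.274300
x=0.500000, y=2.274300: f=3.866310 → y ← 2.274300 + 0.25·3.866310 = 3.240878
x=0.750000, y=3.240878: f=5.509492 → y ← 3.240878 + 0.25·5.509492 = 4.618250
x=1.000000, y=4.618250: f=7.851026 → y ← 4.618250 + 0.25·7.851026 = 6.581007
y(1.25) ≈ 6.5810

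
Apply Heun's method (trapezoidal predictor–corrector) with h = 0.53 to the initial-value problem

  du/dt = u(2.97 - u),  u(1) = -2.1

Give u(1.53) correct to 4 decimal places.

-26.9030

Heun: k1 = f(t_n, u_n); k2 = f(t_n + h, u_n + h·k1); u_{n+1} = u_n + (h/2)·(k1 + k2).
t=1.000000, u=-2.100000:
  k1 = f(1.000000, -2.100000) = -10.647000
  k2 = f(1.530000, -7.742910) = -82.949098
  u ← -2.100000 + (0.53/2)·(-10.647000 + (-82.949098)) = -26.902966
u(1.53) ≈ -26.9030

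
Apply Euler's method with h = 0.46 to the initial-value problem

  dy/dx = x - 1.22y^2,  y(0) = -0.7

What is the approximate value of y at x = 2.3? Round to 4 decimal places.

-7.3650

Euler: y_{n+1} = y_n + h·f(x_n, y_n).
x=0.000000, y=-0.700000: f=-0.597800 → y ← -0.700000 + 0.46·(-0.597800) = -0.974988
x=0.460000, y=-0.974988: f=-0.699734 → y ← -0.974988 + 0.46·(-0.699734) = -1.296866
x=0.920000, y=-1.296866: f=-1.131870 → y ← -1.296866 + 0.46·(-1.131870) = -1.817526
x=1.380000, y=-1.817526: f=-2.650148 → y ← -1.817526 + 0.46·(-2.650148) = -3.036594
x=1.840000, y=-3.036594: f=-9.409499 → y ← -3.036594 + 0.46·(-9.409499) = -7.364963
y(2.3) ≈ -7.3650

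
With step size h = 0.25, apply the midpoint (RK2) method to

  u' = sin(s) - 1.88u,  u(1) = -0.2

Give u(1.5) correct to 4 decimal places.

Midpoint: k1 = f(s_n, u_n); k2 = f(s_n + h/2, u_n + (h/2)·k1); u_{n+1} = u_n + h·k2.
s=1.000000, u=-0.200000:
  k1 = f(1.000000, -0.200000) = 1.217471
  k2 = f(1.125000, -0.047816) = 0.992162
  u ← -0.200000 + 0.25·0.992162 = 0.048040
s=1.250000, u=0.048040:
  k1 = f(1.250000, 0.048040) = 0.858669
  k2 = f(1.375000, 0.155374) = 0.688790
  u ← 0.048040 + 0.25·0.688790 = 0.220238
u(1.5) ≈ 0.2202

0.2202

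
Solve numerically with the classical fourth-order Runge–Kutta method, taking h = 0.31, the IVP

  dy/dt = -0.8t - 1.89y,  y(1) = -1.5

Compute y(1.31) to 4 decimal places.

-1.0552

RK4: k1 = f(t_n, y_n); k2 = f(t_n + h/2, y_n + (h/2)·k1); k3 = f(t_n + h/2, y_n + (h/2)·k2); k4 = f(t_n + h, y_n + h·k3); y_{n+1} = y_n + (h/6)·(k1 + 2k2 + 2k3 + k4).
t=1.000000, y=-1.500000:
  k1 = f(1.000000, -1.500000) = 2.035000
  k2 = f(1.155000, -1.184575) = 1.314847
  k3 = f(1.155000, -1.296199) = 1.525816
  k4 = f(1.310000, -1.026997) = 0.893025
  y ← -1.500000 + (0.31/6)·(k1 + 2k2 + 2k3 + k4) = -1.055184
y(1.31) ≈ -1.0552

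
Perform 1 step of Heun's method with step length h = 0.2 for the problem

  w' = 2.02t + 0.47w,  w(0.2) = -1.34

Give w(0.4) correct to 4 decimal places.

-1.3469

Heun: k1 = f(t_n, w_n); k2 = f(t_n + h, w_n + h·k1); w_{n+1} = w_n + (h/2)·(k1 + k2).
t=0.200000, w=-1.340000:
  k1 = f(0.200000, -1.340000) = -0.225800
  k2 = f(0.400000, -1.385160) = 0.156975
  w ← -1.340000 + (0.2/2)·(-0.225800 + 0.156975) = -1.346883
w(0.4) ≈ -1.3469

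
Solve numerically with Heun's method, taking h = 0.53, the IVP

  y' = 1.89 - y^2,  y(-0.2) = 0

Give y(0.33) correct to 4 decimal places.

0.7358

Heun: k1 = f(t_n, y_n); k2 = f(t_n + h, y_n + h·k1); y_{n+1} = y_n + (h/2)·(k1 + k2).
t=-0.200000, y=0.000000:
  k1 = f(-0.200000, 0.000000) = 1.890000
  k2 = f(0.330000, 1.001700) = 0.886597
  y ← 0.000000 + (0.53/2)·(1.890000 + 0.886597) = 0.735798
y(0.33) ≈ 0.7358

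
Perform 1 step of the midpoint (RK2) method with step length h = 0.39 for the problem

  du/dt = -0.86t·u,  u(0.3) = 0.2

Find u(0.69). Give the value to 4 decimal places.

0.1685

Midpoint: k1 = f(t_n, u_n); k2 = f(t_n + h/2, u_n + (h/2)·k1); u_{n+1} = u_n + h·k2.
t=0.300000, u=0.200000:
  k1 = f(0.300000, 0.200000) = -0.051600
  k2 = f(0.495000, 0.189938) = -0.080857
  u ← 0.200000 + 0.39·(-0.080857) = 0.168466
u(0.69) ≈ 0.1685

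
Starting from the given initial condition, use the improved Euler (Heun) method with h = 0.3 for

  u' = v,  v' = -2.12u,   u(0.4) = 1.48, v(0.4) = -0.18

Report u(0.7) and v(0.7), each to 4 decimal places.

Heun on (u,v): k1 = f(s_n, state_n); k2 = f(s_n + h, state_n + h·k1); state_{n+1} = state_n + (h/2)·(k1 + k2).
0.400000: (1.480000, -0.180000)
  k1 = (-0.180000, -3.137600)
  predictor → (1.426000, -1.121280)
  k2 = (-1.121280, -3.023120)
  → (1.284808, -1.104108)
(u(0.7), v(0.7)) ≈ (1.2848, -1.1041)

1.2848, -1.1041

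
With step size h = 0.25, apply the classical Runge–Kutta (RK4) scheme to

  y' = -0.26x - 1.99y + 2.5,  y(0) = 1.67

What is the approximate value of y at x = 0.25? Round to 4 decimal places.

RK4: k1 = f(x_n, y_n); k2 = f(x_n + h/2, y_n + (h/2)·k1); k3 = f(x_n + h/2, y_n + (h/2)·k2); k4 = f(x_n + h, y_n + h·k3); y_{n+1} = y_n + (h/6)·(k1 + 2k2 + 2k3 + k4).
x=0.000000, y=1.670000:
  k1 = f(0.000000, 1.670000) = -0.823300
  k2 = f(0.125000, 1.567087) = -0.651004
  k3 = f(0.125000, 1.588624) = -0.693863
  k4 = f(0.250000, 1.496534) = -0.543103
  y ← 1.670000 + (0.25/6)·(k1 + 2k2 + 2k3 + k4) = 1.500994
y(0.25) ≈ 1.5010

1.5010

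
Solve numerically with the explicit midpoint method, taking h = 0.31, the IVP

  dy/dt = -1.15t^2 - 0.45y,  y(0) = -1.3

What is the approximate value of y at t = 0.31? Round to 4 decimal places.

Midpoint: k1 = f(t_n, y_n); k2 = f(t_n + h/2, y_n + (h/2)·k1); y_{n+1} = y_n + h·k2.
t=0.000000, y=-1.300000:
  k1 = f(0.000000, -1.300000) = 0.585000
  k2 = f(0.155000, -1.209325) = 0.516568
  y ← -1.300000 + 0.31·0.516568 = -1.139864
y(0.31) ≈ -1.1399

-1.1399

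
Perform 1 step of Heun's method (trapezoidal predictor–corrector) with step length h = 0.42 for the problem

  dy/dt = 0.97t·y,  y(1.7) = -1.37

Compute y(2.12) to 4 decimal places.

-2.8458

Heun: k1 = f(t_n, y_n); k2 = f(t_n + h, y_n + h·k1); y_{n+1} = y_n + (h/2)·(k1 + k2).
t=1.700000, y=-1.370000:
  k1 = f(1.700000, -1.370000) = -2.259130
  k2 = f(2.120000, -2.318835) = -4.768451
  y ← -1.370000 + (0.42/2)·(-2.259130 + (-4.768451)) = -2.845792
y(2.12) ≈ -2.8458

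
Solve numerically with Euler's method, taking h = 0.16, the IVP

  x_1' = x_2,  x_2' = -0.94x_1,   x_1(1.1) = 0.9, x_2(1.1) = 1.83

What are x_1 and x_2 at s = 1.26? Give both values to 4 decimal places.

Euler on (x_1,x_2): x_1_{n+1} = x_1_n + h·x_1', x_2_{n+1} = x_2_n + h·x_2'.
1.100000: (0.900000, 1.830000); f=(1.830000, -0.846000) → (1.192800, 1.694640)
(x_1(1.26), x_2(1.26)) ≈ (1.1928, 1.6946)

1.1928, 1.6946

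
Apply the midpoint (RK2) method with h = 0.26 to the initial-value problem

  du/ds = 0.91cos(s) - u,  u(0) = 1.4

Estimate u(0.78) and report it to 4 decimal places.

Midpoint: k1 = f(s_n, u_n); k2 = f(s_n + h/2, u_n + (h/2)·k1); u_{n+1} = u_n + h·k2.
s=0.000000, u=1.400000:
  k1 = f(0.000000, 1.400000) = -0.490000
  k2 = f(0.130000, 1.336300) = -0.433979
  u ← 1.400000 + 0.26·(-0.433979) = 1.287166
s=0.260000, u=1.287166:
  k1 = f(0.260000, 1.287166) = -0.407751
  k2 = f(0.390000, 1.234158) = -0.392491
  u ← 1.287166 + 0.26·(-0.392491) = 1.185118
s=0.520000, u=1.185118:
  k1 = f(0.520000, 1.185118) = -0.395403
  k2 = f(0.650000, 1.133716) = -0.409279
  u ← 1.185118 + 0.26·(-0.409279) = 1.078705
u(0.78) ≈ 1.0787

1.0787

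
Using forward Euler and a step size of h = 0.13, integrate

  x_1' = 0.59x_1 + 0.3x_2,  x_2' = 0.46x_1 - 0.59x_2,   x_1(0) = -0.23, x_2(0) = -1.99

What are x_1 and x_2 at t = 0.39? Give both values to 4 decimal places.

Euler on (x_1,x_2): x_1_{n+1} = x_1_n + h·x_1', x_2_{n+1} = x_2_n + h·x_2'.
0.000000: (-0.230000, -1.990000); f=(-0.732700, 1.068300) → (-0.325251, -1.851121)
0.130000: (-0.325251, -1.851121); f=(-0.747234, 0.942546) → (-0.422391, -1.728590)
0.260000: (-0.422391, -1.728590); f=(-0.767788, 0.825568) → (-0.522204, -1.621266)
(x_1(0.39), x_2(0.39)) ≈ (-0.5222, -1.6213)

-0.5222, -1.6213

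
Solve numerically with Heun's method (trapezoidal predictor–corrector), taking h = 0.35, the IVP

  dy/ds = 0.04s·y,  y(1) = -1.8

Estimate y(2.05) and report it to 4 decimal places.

Heun: k1 = f(s_n, y_n); k2 = f(s_n + h, y_n + h·k1); y_{n+1} = y_n + (h/2)·(k1 + k2).
s=1.000000, y=-1.800000:
  k1 = f(1.000000, -1.800000) = -0.072000
  k2 = f(1.350000, -1.825200) = -0.098561
  y ← -1.800000 + (0.35/2)·(-0.072000 + (-0.098561)) = -1.829848
s=1.350000, y=-1.829848:
  k1 = f(1.350000, -1.829848) = -0.098812
  k2 = f(1.700000, -1.864432) = -0.126781
  y ← -1.829848 + (0.35/2)·(-0.098812 + (-0.126781)) = -1.869327
s=1.700000, y=-1.869327:
  k1 = f(1.700000, -1.869327) = -0.127114
  k2 = f(2.050000, -1.913817) = -0.156933
  y ← -1.869327 + (0.35/2)·(-0.127114 + (-0.156933)) = -1.919035
y(2.05) ≈ -1.9190

-1.9190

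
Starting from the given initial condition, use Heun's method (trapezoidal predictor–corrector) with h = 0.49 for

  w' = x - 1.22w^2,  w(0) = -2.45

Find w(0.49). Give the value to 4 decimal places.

-15.0223

Heun: k1 = f(x_n, w_n); k2 = f(x_n + h, w_n + h·k1); w_{n+1} = w_n + (h/2)·(k1 + k2).
x=0.000000, w=-2.450000:
  k1 = f(0.000000, -2.450000) = -7.323050
  k2 = f(0.490000, -6.038295) = -43.992421
  w ← -2.450000 + (0.49/2)·(-7.323050 + (-43.992421)) = -15.022290
w(0.49) ≈ -15.0223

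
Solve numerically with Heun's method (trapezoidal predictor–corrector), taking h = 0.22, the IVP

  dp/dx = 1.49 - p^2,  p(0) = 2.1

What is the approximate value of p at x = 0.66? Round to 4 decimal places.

1.3859

Heun: k1 = f(x_n, p_n); k2 = f(x_n + h, p_n + h·k1); p_{n+1} = p_n + (h/2)·(k1 + k2).
x=0.000000, p=2.100000:
  k1 = f(0.000000, 2.100000) = -2.920000
  k2 = f(0.220000, 1.457600) = -0.634598
  p ← 2.100000 + (0.22/2)·(-2.920000 + (-0.634598)) = 1.708994
x=0.220000, p=1.708994:
  k1 = f(0.220000, 1.708994) = -1.430661
  k2 = f(0.440000, 1.394249) = -0.453930
  p ← 1.708994 + (0.22/2)·(-1.430661 + (-0.453930)) = 1.501689
x=0.440000, p=1.501689:
  k1 = f(0.440000, 1.501689) = -0.765071
  k2 = f(0.660000, 1.333374) = -0.287885
  p ← 1.501689 + (0.22/2)·(-0.765071 + (-0.287885)) = 1.385864
p(0.66) ≈ 1.3859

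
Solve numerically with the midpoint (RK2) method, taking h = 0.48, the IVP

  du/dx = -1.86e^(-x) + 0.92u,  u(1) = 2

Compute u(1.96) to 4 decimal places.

Midpoint: k1 = f(x_n, u_n); k2 = f(x_n + h/2, u_n + (h/2)·k1); u_{n+1} = u_n + h·k2.
x=1.000000, u=2.000000:
  k1 = f(1.000000, 2.000000) = 1.155744
  k2 = f(1.240000, 2.277379) = 1.556934
  u ← 2.000000 + 0.48·1.556934 = 2.747328
x=1.480000, u=2.747328:
  k1 = f(1.480000, 2.747328) = 2.104136
  k2 = f(1.720000, 3.252321) = 2.659072
  u ← 2.747328 + 0.48·2.659072 = 4.023683
u(1.96) ≈ 4.0237

4.0237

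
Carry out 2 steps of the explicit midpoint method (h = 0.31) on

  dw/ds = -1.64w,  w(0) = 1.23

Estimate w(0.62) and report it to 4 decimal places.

Midpoint: k1 = f(s_n, w_n); k2 = f(s_n + h/2, w_n + (h/2)·k1); w_{n+1} = w_n + h·k2.
s=0.000000, w=1.230000:
  k1 = f(0.000000, 1.230000) = -2.017200
  k2 = f(0.155000, 0.917334) = -1.504428
  w ← 1.230000 + 0.31·(-1.504428) = 0.763627
s=0.310000, w=0.763627:
  k1 = f(0.310000, 0.763627) = -1.252349
  k2 = f(0.465000, 0.569513) = -0.934002
  w ← 0.763627 + 0.31·(-0.934002) = 0.474087
w(0.62) ≈ 0.4741

0.4741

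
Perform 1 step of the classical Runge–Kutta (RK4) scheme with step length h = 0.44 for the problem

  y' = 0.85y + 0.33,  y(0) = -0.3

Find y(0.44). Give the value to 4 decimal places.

RK4: k1 = f(t_n, y_n); k2 = f(t_n + h/2, y_n + (h/2)·k1); k3 = f(t_n + h/2, y_n + (h/2)·k2); k4 = f(t_n + h, y_n + h·k3); y_{n+1} = y_n + (h/6)·(k1 + 2k2 + 2k3 + k4).
t=0.000000, y=-0.300000:
  k1 = f(0.000000, -0.300000) = 0.075000
  k2 = f(0.220000, -0.283500) = 0.089025
  k3 = f(0.220000, -0.280414) = 0.091648
  k4 = f(0.440000, -0.259675) = 0.109276
  y ← -0.300000 + (0.44/6)·(k1 + 2k2 + 2k3 + k4) = -0.259988
y(0.44) ≈ -0.2600

-0.2600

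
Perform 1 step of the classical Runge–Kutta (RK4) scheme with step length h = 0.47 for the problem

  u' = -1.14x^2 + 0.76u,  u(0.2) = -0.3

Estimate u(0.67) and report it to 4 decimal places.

RK4: k1 = f(x_n, u_n); k2 = f(x_n + h/2, u_n + (h/2)·k1); k3 = f(x_n + h/2, u_n + (h/2)·k2); k4 = f(x_n + h, u_n + h·k3); u_{n+1} = u_n + (h/6)·(k1 + 2k2 + 2k3 + k4).
x=0.200000, u=-0.300000:
  k1 = f(0.200000, -0.300000) = -0.273600
  k2 = f(0.435000, -0.364296) = -0.492581
  k3 = f(0.435000, -0.415757) = -0.531692
  k4 = f(0.670000, -0.549895) = -0.929666
  u ← -0.300000 + (0.47/6)·(k1 + 2k2 + 2k3 + k4) = -0.554725
u(0.67) ≈ -0.5547

-0.5547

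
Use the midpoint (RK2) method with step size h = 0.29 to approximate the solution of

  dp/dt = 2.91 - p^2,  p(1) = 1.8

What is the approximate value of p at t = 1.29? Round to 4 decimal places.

Midpoint: k1 = f(t_n, p_n); k2 = f(t_n + h/2, p_n + (h/2)·k1); p_{n+1} = p_n + h·k2.
t=1.000000, p=1.800000:
  k1 = f(1.000000, 1.800000) = -0.330000
  k2 = f(1.145000, 1.752150) = -0.160030
  p ← 1.800000 + 0.29·(-0.160030) = 1.753591
p(1.29) ≈ 1.7536

1.7536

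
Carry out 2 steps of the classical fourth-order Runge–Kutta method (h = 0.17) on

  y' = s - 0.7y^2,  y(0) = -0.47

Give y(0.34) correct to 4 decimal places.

-0.4666

RK4: k1 = f(s_n, y_n); k2 = f(s_n + h/2, y_n + (h/2)·k1); k3 = f(s_n + h/2, y_n + (h/2)·k2); k4 = f(s_n + h, y_n + h·k3); y_{n+1} = y_n + (h/6)·(k1 + 2k2 + 2k3 + k4).
s=0.000000, y=-0.470000:
  k1 = f(0.000000, -0.470000) = -0.154630
  k2 = f(0.085000, -0.483144) = -0.078399
  k3 = f(0.085000, -0.476664) = -0.074046
  k4 = f(0.170000, -0.482588) = 0.006976
  y ← -0.470000 + (0.17/6)·(k1 + 2k2 + 2k3 + k4) = -0.482822
s=0.170000, y=-0.482822:
  k1 = f(0.170000, -0.482822) = 0.006818
  k2 = f(0.255000, -0.482243) = 0.092209
  k3 = f(0.255000, -0.474984) = 0.097073
  k4 = f(0.340000, -0.466320) = 0.187782
  y ← -0.482822 + (0.17/6)·(k1 + 2k2 + 2k3 + k4) = -0.466582
y(0.34) ≈ -0.4666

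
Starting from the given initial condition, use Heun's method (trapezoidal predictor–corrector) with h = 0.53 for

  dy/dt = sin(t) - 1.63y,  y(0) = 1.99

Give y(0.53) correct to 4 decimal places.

Heun: k1 = f(t_n, y_n); k2 = f(t_n + h, y_n + h·k1); y_{n+1} = y_n + (h/2)·(k1 + k2).
t=0.000000, y=1.990000:
  k1 = f(0.000000, 1.990000) = -3.243700
  k2 = f(0.530000, 0.270839) = 0.064066
  y ← 1.990000 + (0.53/2)·(-3.243700 + 0.064066) = 1.147397
y(0.53) ≈ 1.1474

1.1474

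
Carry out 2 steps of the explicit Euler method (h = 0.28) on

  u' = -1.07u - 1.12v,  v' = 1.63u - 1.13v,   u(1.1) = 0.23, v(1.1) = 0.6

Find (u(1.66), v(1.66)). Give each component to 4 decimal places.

Euler on (u,v): u_{n+1} = u_n + h·u', v_{n+1} = v_n + h·v'.
1.100000: (0.230000, 0.600000); f=(-0.918100, -0.303100) → (-0.027068, 0.515132)
1.380000: (-0.027068, 0.515132); f=(-0.547985, -0.626220) → (-0.180504, 0.339790)
(u(1.66), v(1.66)) ≈ (-0.1805, 0.3398)

-0.1805, 0.3398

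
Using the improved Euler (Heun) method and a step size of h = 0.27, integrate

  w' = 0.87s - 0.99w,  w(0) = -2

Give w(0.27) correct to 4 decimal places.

Heun: k1 = f(s_n, w_n); k2 = f(s_n + h, w_n + h·k1); w_{n+1} = w_n + (h/2)·(k1 + k2).
s=0.000000, w=-2.000000:
  k1 = f(0.000000, -2.000000) = 1.980000
  k2 = f(0.270000, -1.465400) = 1.685646
  w ← -2.000000 + (0.27/2)·(1.980000 + 1.685646) = -1.505138
w(0.27) ≈ -1.5051

-1.5051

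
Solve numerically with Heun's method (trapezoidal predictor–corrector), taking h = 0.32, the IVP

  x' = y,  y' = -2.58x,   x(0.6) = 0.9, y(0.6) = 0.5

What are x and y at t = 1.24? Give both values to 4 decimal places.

Heun on (x,y): k1 = f(t_n, state_n); k2 = f(t_n + h, state_n + h·k1); state_{n+1} = state_n + (h/2)·(k1 + k2).
0.600000: (0.900000, 0.500000)
  k1 = (0.500000, -2.322000)
  predictor → (1.060000, -0.243040)
  k2 = (-0.243040, -2.734800)
  → (0.941114, -0.309088)
0.920000: (0.941114, -0.309088)
  k1 = (-0.309088, -2.428073)
  predictor → (0.842205, -1.086071)
  k2 = (-1.086071, -2.172890)
  → (0.717888, -1.045242)
(x(1.24), y(1.24)) ≈ (0.7179, -1.0452)

0.7179, -1.0452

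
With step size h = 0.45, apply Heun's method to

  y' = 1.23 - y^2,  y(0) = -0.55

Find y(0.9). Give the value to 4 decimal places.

0.4315

Heun: k1 = f(t_n, y_n); k2 = f(t_n + h, y_n + h·k1); y_{n+1} = y_n + (h/2)·(k1 + k2).
t=0.000000, y=-0.550000:
  k1 = f(0.000000, -0.550000) = 0.927500
  k2 = f(0.450000, -0.132625) = 1.212411
  y ← -0.550000 + (0.45/2)·(0.927500 + 1.212411) = -0.068520
t=0.450000, y=-0.068520:
  k1 = f(0.450000, -0.068520) = 1.225305
  k2 = f(0.900000, 0.482867) = 0.996839
  y ← -0.068520 + (0.45/2)·(1.225305 + 0.996839) = 0.431462
y(0.9) ≈ 0.4315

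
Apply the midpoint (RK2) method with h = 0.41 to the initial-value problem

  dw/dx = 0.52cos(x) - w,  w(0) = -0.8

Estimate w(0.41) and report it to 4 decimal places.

Midpoint: k1 = f(x_n, w_n); k2 = f(x_n + h/2, w_n + (h/2)·k1); w_{n+1} = w_n + h·k2.
x=0.000000, w=-0.800000:
  k1 = f(0.000000, -0.800000) = 1.320000
  k2 = f(0.205000, -0.529400) = 1.038512
  w ← -0.800000 + 0.41·1.038512 = -0.374210
w(0.41) ≈ -0.3742

-0.3742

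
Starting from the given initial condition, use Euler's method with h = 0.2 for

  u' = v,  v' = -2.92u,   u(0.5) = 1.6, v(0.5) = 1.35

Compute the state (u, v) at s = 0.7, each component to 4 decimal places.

1.8700, 0.4156

Euler on (u,v): u_{n+1} = u_n + h·u', v_{n+1} = v_n + h·v'.
0.500000: (1.600000, 1.350000); f=(1.350000, -4.672000) → (1.870000, 0.415600)
(u(0.7), v(0.7)) ≈ (1.8700, 0.4156)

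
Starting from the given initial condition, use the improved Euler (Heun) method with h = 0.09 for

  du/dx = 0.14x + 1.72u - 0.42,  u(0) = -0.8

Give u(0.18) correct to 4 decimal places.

Heun: k1 = f(x_n, u_n); k2 = f(x_n + h, u_n + h·k1); u_{n+1} = u_n + (h/2)·(k1 + k2).
x=0.000000, u=-0.800000:
  k1 = f(0.000000, -0.800000) = -1.796000
  k2 = f(0.090000, -0.961640) = -2.061421
  u ← -0.800000 + (0.09/2)·(-1.796000 + (-2.061421)) = -0.973584
x=0.090000, u=-0.973584:
  k1 = f(0.090000, -0.973584) = -2.081964
  k2 = f(0.180000, -1.160961) = -2.391652
  u ← -0.973584 + (0.09/2)·(-2.081964 + (-2.391652)) = -1.174897
u(0.18) ≈ -1.1749

-1.1749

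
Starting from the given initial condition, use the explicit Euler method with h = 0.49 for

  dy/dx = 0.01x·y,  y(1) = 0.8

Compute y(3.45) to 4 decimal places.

0.8395

Euler: y_{n+1} = y_n + h·f(x_n, y_n).
x=1.000000, y=0.800000: f=0.008000 → y ← 0.800000 + 0.49·0.008000 = 0.803920
x=1.490000, y=0.803920: f=0.011978 → y ← 0.803920 + 0.49·0.011978 = 0.809789
x=1.980000, y=0.809789: f=0.016034 → y ← 0.809789 + 0.49·0.016034 = 0.817646
x=2.470000, y=0.817646: f=0.020196 → y ← 0.817646 + 0.49·0.020196 = 0.827542
x=2.960000, y=0.827542: f=0.024495 → y ← 0.827542 + 0.49·0.024495 = 0.839545
y(3.45) ≈ 0.8395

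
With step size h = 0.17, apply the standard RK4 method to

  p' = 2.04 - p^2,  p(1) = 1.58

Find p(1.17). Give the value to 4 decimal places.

RK4: k1 = f(s_n, p_n); k2 = f(s_n + h/2, p_n + (h/2)·k1); k3 = f(s_n + h/2, p_n + (h/2)·k2); k4 = f(s_n + h, p_n + h·k3); p_{n+1} = p_n + (h/6)·(k1 + 2k2 + 2k3 + k4).
s=1.000000, p=1.580000:
  k1 = f(1.000000, 1.580000) = -0.456400
  k2 = f(1.085000, 1.541206) = -0.335316
  k3 = f(1.085000, 1.551498) = -0.367146
  k4 = f(1.170000, 1.517585) = -0.263065
  p ← 1.580000 + (0.17/6)·(k1 + 2k2 + 2k3 + k4) = 1.519809
p(1.17) ≈ 1.5198

1.5198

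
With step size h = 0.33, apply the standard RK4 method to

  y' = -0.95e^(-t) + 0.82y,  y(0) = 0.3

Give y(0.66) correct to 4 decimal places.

-0.1116

RK4: k1 = f(t_n, y_n); k2 = f(t_n + h/2, y_n + (h/2)·k1); k3 = f(t_n + h/2, y_n + (h/2)·k2); k4 = f(t_n + h, y_n + h·k3); y_{n+1} = y_n + (h/6)·(k1 + 2k2 + 2k3 + k4).
t=0.000000, y=0.300000:
  k1 = f(0.000000, 0.300000) = -0.704000
  k2 = f(0.165000, 0.183840) = -0.654750
  k3 = f(0.165000, 0.191966) = -0.648087
  k4 = f(0.330000, 0.086131) = -0.612350
  y ← 0.300000 + (0.33/6)·(k1 + 2k2 + 2k3 + k4) = 0.084289
t=0.330000, y=0.084289:
  k1 = f(0.330000, 0.084289) = -0.613861
  k2 = f(0.495000, -0.016998) = -0.593031
  k3 = f(0.495000, -0.013561) = -0.590213
  k4 = f(0.660000, -0.110482) = -0.581604
  y ← 0.084289 + (0.33/6)·(k1 + 2k2 + 2k3 + k4) = -0.111619
y(0.66) ≈ -0.1116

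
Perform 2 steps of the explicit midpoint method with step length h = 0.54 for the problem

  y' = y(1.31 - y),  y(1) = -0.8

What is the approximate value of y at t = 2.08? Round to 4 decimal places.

Midpoint: k1 = f(t_n, y_n); k2 = f(t_n + h/2, y_n + (h/2)·k1); y_{n+1} = y_n + h·k2.
t=1.000000, y=-0.800000:
  k1 = f(1.000000, -0.800000) = -1.688000
  k2 = f(1.270000, -1.255760) = -3.221979
  y ← -0.800000 + 0.54·(-3.221979) = -2.539869
t=1.540000, y=-2.539869:
  k1 = f(1.540000, -2.539869) = -9.778160
  k2 = f(1.810000, -5.179972) = -33.617870
  y ← -2.539869 + 0.54·(-33.617870) = -20.693518
y(2.08) ≈ -20.6935

-20.6935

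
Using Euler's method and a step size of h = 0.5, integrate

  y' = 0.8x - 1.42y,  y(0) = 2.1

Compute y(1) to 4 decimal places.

0.3766

Euler: y_{n+1} = y_n + h·f(x_n, y_n).
x=0.000000, y=2.100000: f=-2.982000 → y ← 2.100000 + 0.5·(-2.982000) = 0.609000
x=0.500000, y=0.609000: f=-0.464780 → y ← 0.609000 + 0.5·(-0.464780) = 0.376610
y(1) ≈ 0.3766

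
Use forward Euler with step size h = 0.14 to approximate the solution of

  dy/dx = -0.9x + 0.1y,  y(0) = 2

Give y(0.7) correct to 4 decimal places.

1.9651

Euler: y_{n+1} = y_n + h·f(x_n, y_n).
x=0.000000, y=2.000000: f=0.200000 → y ← 2.000000 + 0.14·0.200000 = 2.028000
x=0.140000, y=2.028000: f=0.076800 → y ← 2.028000 + 0.14·0.076800 = 2.038752
x=0.280000, y=2.038752: f=-0.048125 → y ← 2.038752 + 0.14·(-0.048125) = 2.032015
x=0.420000, y=2.032015: f=-0.174799 → y ← 2.032015 + 0.14·(-0.174799) = 2.007543
x=0.560000, y=2.007543: f=-0.303246 → y ← 2.007543 + 0.14·(-0.303246) = 1.965088
y(0.7) ≈ 1.9651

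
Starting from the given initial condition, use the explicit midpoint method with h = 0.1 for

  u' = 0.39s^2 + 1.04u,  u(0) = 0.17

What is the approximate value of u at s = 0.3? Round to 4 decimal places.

Midpoint: k1 = f(s_n, u_n); k2 = f(s_n + h/2, u_n + (h/2)·k1); u_{n+1} = u_n + h·k2.
s=0.000000, u=0.170000:
  k1 = f(0.000000, 0.170000) = 0.176800
  k2 = f(0.050000, 0.178840) = 0.186969
  u ← 0.170000 + 0.1·0.186969 = 0.188697
s=0.100000, u=0.188697:
  k1 = f(0.100000, 0.188697) = 0.200145
  k2 = f(0.150000, 0.198704) = 0.215427
  u ← 0.188697 + 0.1·0.215427 = 0.210240
s=0.200000, u=0.210240:
  k1 = f(0.200000, 0.210240) = 0.234249
  k2 = f(0.250000, 0.221952) = 0.255205
  u ← 0.210240 + 0.1·0.255205 = 0.235760
u(0.3) ≈ 0.2358

0.2358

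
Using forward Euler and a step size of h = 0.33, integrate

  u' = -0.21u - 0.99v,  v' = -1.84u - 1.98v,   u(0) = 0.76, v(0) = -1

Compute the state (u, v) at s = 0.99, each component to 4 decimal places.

1.4380, -1.0593

Euler on (u,v): u_{n+1} = u_n + h·u', v_{n+1} = v_n + h·v'.
0.000000: (0.760000, -1.000000); f=(0.830400, 0.581600) → (1.034032, -0.808072)
0.330000: (1.034032, -0.808072); f=(0.582845, -0.302636) → (1.226371, -0.907942)
0.660000: (1.226371, -0.907942); f=(0.641325, -0.458797) → (1.438008, -1.059345)
(u(0.99), v(0.99)) ≈ (1.4380, -1.0593)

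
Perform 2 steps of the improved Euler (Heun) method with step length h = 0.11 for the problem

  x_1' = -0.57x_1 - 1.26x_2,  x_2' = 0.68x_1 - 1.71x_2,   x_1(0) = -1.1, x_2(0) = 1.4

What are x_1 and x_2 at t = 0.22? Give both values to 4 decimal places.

Heun on (x_1,x_2): k1 = f(t_n, state_n); k2 = f(t_n + h, state_n + h·k1); state_{n+1} = state_n + (h/2)·(k1 + k2).
0.000000: (-1.100000, 1.400000)
  k1 = (-1.137000, -3.142000)
  predictor → (-1.225070, 1.054380)
  k2 = (-0.630229, -2.636037)
  → (-1.197198, 1.082208)
0.110000: (-1.197198, 1.082208)
  k1 = (-0.681179, -2.664670)
  predictor → (-1.272127, 0.789094)
  k2 = (-0.269146, -2.214398)
  → (-1.249465, 0.813859)
(x_1(0.22), x_2(0.22)) ≈ (-1.2495, 0.8139)

-1.2495, 0.8139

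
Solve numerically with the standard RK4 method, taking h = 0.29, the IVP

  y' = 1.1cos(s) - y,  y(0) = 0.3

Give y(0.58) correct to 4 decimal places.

0.6215

RK4: k1 = f(s_n, y_n); k2 = f(s_n + h/2, y_n + (h/2)·k1); k3 = f(s_n + h/2, y_n + (h/2)·k2); k4 = f(s_n + h, y_n + h·k3); y_{n+1} = y_n + (h/6)·(k1 + 2k2 + 2k3 + k4).
s=0.000000, y=0.300000:
  k1 = f(0.000000, 0.300000) = 0.800000
  k2 = f(0.145000, 0.416000) = 0.672456
  k3 = f(0.145000, 0.397506) = 0.690950
  k4 = f(0.290000, 0.500376) = 0.553693
  y ← 0.300000 + (0.29/6)·(k1 + 2k2 + 2k3 + k4) = 0.497224
s=0.290000, y=0.497224:
  k1 = f(0.290000, 0.497224) = 0.556844
  k2 = f(0.435000, 0.577967) = 0.419590
  k3 = f(0.435000, 0.558065) = 0.439492
  k4 = f(0.580000, 0.624677) = 0.295432
  y ← 0.497224 + (0.29/6)·(k1 + 2k2 + 2k3 + k4) = 0.621462
y(0.58) ≈ 0.6215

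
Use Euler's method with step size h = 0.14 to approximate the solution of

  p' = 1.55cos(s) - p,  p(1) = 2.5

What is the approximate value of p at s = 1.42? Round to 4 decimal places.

1.8170

Euler: p_{n+1} = p_n + h·f(s_n, p_n).
s=1.000000, p=2.500000: f=-1.662531 → p ← 2.500000 + 0.14·(-1.662531) = 2.267246
s=1.140000, p=2.267246: f=-1.619974 → p ← 2.267246 + 0.14·(-1.619974) = 2.040449
s=1.280000, p=2.040449: f=-1.596041 → p ← 2.040449 + 0.14·(-1.596041) = 1.817004
p(1.42) ≈ 1.8170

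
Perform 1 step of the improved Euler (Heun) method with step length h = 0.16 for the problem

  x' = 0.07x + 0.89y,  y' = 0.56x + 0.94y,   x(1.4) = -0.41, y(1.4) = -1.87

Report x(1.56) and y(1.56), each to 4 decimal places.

-0.7050, -2.2240

Heun on (x,y): k1 = f(t_n, state_n); k2 = f(t_n + h, state_n + h·k1); state_{n+1} = state_n + (h/2)·(k1 + k2).
1.400000: (-0.410000, -1.870000)
  k1 = (-1.693000, -1.987400)
  predictor → (-0.680880, -2.187984)
  k2 = (-1.994967, -2.437998)
  → (-0.705037, -2.224032)
(x(1.56), y(1.56)) ≈ (-0.7050, -2.2240)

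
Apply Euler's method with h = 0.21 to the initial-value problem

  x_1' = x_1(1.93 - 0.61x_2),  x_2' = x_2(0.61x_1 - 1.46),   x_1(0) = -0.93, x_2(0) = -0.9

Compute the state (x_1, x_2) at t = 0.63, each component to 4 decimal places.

Euler on (x_1,x_2): x_1_{n+1} = x_1_n + h·x_1', x_2_{n+1} = x_2_n + h·x_2'.
0.000000: (-0.930000, -0.900000); f=(-2.305470, 1.824570) → (-1.414149, -0.516840)
0.210000: (-1.414149, -0.516840); f=(-3.175149, 1.200429) → (-2.080930, -0.264750)
0.420000: (-2.080930, -0.264750); f=(-4.352260, 0.722600) → (-2.994905, -0.113004)
(x_1(0.63), x_2(0.63)) ≈ (-2.9949, -0.1130)

-2.9949, -0.1130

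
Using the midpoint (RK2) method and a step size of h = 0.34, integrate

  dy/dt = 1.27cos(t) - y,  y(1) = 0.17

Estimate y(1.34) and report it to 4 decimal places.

Midpoint: k1 = f(t_n, y_n); k2 = f(t_n + h/2, y_n + (h/2)·k1); y_{n+1} = y_n + h·k2.
t=1.000000, y=0.170000:
  k1 = f(1.000000, 0.170000) = 0.516184
  k2 = f(1.170000, 0.257751) = 0.237741
  y ← 0.170000 + 0.34·0.237741 = 0.250832
y(1.34) ≈ 0.2508

0.2508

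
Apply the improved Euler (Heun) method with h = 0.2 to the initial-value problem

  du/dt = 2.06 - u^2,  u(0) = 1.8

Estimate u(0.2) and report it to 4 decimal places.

1.6434

Heun: k1 = f(t_n, u_n); k2 = f(t_n + h, u_n + h·k1); u_{n+1} = u_n + (h/2)·(k1 + k2).
t=0.000000, u=1.800000:
  k1 = f(0.000000, 1.800000) = -1.180000
  k2 = f(0.200000, 1.564000) = -0.386096
  u ← 1.800000 + (0.2/2)·(-1.180000 + (-0.386096)) = 1.643390
u(0.2) ≈ 1.6434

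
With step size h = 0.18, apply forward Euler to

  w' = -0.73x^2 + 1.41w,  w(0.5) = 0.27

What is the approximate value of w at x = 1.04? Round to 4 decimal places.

0.3072

Euler: w_{n+1} = w_n + h·f(x_n, w_n).
x=0.500000, w=0.270000: f=0.198200 → w ← 0.270000 + 0.18·0.198200 = 0.305676
x=0.680000, w=0.305676: f=0.093451 → w ← 0.305676 + 0.18·0.093451 = 0.322497
x=0.860000, w=0.322497: f=-0.085187 → w ← 0.322497 + 0.18·(-0.085187) = 0.307164
w(1.04) ≈ 0.3072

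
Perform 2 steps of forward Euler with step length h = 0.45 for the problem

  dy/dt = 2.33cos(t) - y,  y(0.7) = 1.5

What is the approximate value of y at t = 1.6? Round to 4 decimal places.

1.3231

Euler: y_{n+1} = y_n + h·f(t_n, y_n).
t=0.700000, y=1.500000: f=0.282082 → y ← 1.500000 + 0.45·0.282082 = 1.626937
t=1.150000, y=1.626937: f=-0.675161 → y ← 1.626937 + 0.45·(-0.675161) = 1.323114
y(1.6) ≈ 1.3231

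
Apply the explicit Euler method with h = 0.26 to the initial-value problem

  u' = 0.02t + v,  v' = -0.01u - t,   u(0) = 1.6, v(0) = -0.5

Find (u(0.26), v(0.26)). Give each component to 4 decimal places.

Euler on (u,v): u_{n+1} = u_n + h·u', v_{n+1} = v_n + h·v'.
0.000000: (1.600000, -0.500000); f=(-0.500000, -0.016000) → (1.470000, -0.504160)
(u(0.26), v(0.26)) ≈ (1.4700, -0.5042)

1.4700, -0.5042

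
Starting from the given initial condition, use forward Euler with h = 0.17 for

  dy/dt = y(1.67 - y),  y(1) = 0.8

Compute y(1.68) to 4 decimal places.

Euler: y_{n+1} = y_n + h·f(t_n, y_n).
t=1.000000, y=0.800000: f=0.696000 → y ← 0.800000 + 0.17·0.696000 = 0.918320
t=1.170000, y=0.918320: f=0.690283 → y ← 0.918320 + 0.17·0.690283 = 1.035668
t=1.340000, y=1.035668: f=0.656957 → y ← 1.035668 + 0.17·0.656957 = 1.147351
t=1.510000, y=1.147351: f=0.599662 → y ← 1.147351 + 0.17·0.599662 = 1.249293
y(1.68) ≈ 1.2493

1.2493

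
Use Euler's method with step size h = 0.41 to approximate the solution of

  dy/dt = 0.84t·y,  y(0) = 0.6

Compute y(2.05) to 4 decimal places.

Euler: y_{n+1} = y_n + h·f(t_n, y_n).
t=0.000000, y=0.600000: f=0.000000 → y ← 0.600000 + 0.41·0.000000 = 0.600000
t=0.410000, y=0.600000: f=0.206640 → y ← 0.600000 + 0.41·0.206640 = 0.684722
t=0.820000, y=0.684722: f=0.471637 → y ← 0.684722 + 0.41·0.471637 = 0.878093
t=1.230000, y=0.878093: f=0.907246 → y ← 0.878093 + 0.41·0.907246 = 1.250064
t=1.640000, y=1.250064: f=1.722089 → y ← 1.250064 + 0.41·1.722089 = 1.956121
y(2.05) ≈ 1.9561

1.9561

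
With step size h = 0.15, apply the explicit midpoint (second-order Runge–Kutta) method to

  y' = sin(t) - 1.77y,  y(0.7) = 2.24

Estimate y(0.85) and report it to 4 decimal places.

1.8164

Midpoint: k1 = f(t_n, y_n); k2 = f(t_n + h/2, y_n + (h/2)·k1); y_{n+1} = y_n + h·k2.
t=0.700000, y=2.240000:
  k1 = f(0.700000, 2.240000) = -3.320582
  k2 = f(0.775000, 1.990956) = -2.824277
  y ← 2.240000 + 0.15·(-2.824277) = 1.816359
y(0.85) ≈ 1.8164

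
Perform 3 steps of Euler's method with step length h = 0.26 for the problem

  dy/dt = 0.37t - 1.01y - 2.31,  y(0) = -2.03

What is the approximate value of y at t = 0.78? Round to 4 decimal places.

-2.1156

Euler: y_{n+1} = y_n + h·f(t_n, y_n).
t=0.000000, y=-2.030000: f=-0.259700 → y ← -2.030000 + 0.26·(-0.259700) = -2.097522
t=0.260000, y=-2.097522: f=-0.095303 → y ← -2.097522 + 0.26·(-0.095303) = -2.122301
t=0.520000, y=-2.122301: f=0.025924 → y ← -2.122301 + 0.26·0.025924 = -2.115561
y(0.78) ≈ -2.1156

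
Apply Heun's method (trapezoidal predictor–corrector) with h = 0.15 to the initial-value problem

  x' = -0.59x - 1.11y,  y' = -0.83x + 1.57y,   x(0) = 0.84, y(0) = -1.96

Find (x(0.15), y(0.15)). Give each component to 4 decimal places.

Heun on (x,y): k1 = f(s_n, state_n); k2 = f(s_n + h, state_n + h·k1); state_{n+1} = state_n + (h/2)·(k1 + k2).
0.000000: (0.840000, -1.960000)
  k1 = (1.680000, -3.774400)
  predictor → (1.092000, -2.526160)
  k2 = (2.159758, -4.872431)
  → (1.127982, -2.608512)
(x(0.15), y(0.15)) ≈ (1.1280, -2.6085)

1.1280, -2.6085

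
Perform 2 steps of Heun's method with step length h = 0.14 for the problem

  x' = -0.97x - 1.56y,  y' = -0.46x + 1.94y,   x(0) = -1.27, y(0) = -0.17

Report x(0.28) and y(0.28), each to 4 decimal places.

-0.9178, -0.1051

Heun on (x,y): k1 = f(t_n, state_n); k2 = f(t_n + h, state_n + h·k1); state_{n+1} = state_n + (h/2)·(k1 + k2).
0.000000: (-1.270000, -0.170000)
  k1 = (1.497100, 0.254400)
  predictor → (-1.060406, -0.134384)
  k2 = (1.238233, 0.227082)
  → (-1.078527, -0.136296)
0.140000: (-1.078527, -0.136296)
  k1 = (1.258793, 0.231708)
  predictor → (-0.902296, -0.103857)
  k2 = (1.037244, 0.213573)
  → (-0.917804, -0.105127)
(x(0.28), y(0.28)) ≈ (-0.9178, -0.1051)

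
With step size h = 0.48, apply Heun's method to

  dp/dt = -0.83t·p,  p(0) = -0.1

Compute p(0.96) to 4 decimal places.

Heun: k1 = f(t_n, p_n); k2 = f(t_n + h, p_n + h·k1); p_{n+1} = p_n + (h/2)·(k1 + k2).
t=0.000000, p=-0.100000:
  k1 = f(0.000000, -0.100000) = 0.000000
  k2 = f(0.480000, -0.100000) = 0.039840
  p ← -0.100000 + (0.48/2)·(0.000000 + 0.039840) = -0.090438
t=0.480000, p=-0.090438:
  k1 = f(0.480000, -0.090438) = 0.036031
  k2 = f(0.960000, -0.073144) = 0.058281
  p ← -0.090438 + (0.48/2)·(0.036031 + 0.058281) = -0.067804
p(0.96) ≈ -0.0678

-0.0678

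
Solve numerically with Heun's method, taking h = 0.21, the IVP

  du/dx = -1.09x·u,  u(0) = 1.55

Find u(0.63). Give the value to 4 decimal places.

Heun: k1 = f(x_n, u_n); k2 = f(x_n + h, u_n + h·k1); u_{n+1} = u_n + (h/2)·(k1 + k2).
x=0.000000, u=1.550000:
  k1 = f(0.000000, 1.550000) = 0.000000
  k2 = f(0.210000, 1.550000) = -0.354795
  u ← 1.550000 + (0.21/2)·(0.000000 + (-0.354795)) = 1.512747
x=0.210000, u=1.512747:
  k1 = f(0.210000, 1.512747) = -0.346268
  k2 = f(0.420000, 1.440030) = -0.659246
  u ← 1.512747 + (0.21/2)·(-0.346268 + (-0.659246)) = 1.407168
x=0.420000, u=1.407168:
  k1 = f(0.420000, 1.407168) = -0.644201
  k2 = f(0.630000, 1.271885) = -0.873404
  u ← 1.407168 + (0.21/2)·(-0.644201 + (-0.873404)) = 1.247819
u(0.63) ≈ 1.2478

1.2478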